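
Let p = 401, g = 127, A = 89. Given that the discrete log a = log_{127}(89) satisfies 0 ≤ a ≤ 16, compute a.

2

Compute 127^0 mod 401 = 1, then multiply by 127 repeatedly:
  127^0=1  127^1=127  127^2=89
Found 89 at exponent 2.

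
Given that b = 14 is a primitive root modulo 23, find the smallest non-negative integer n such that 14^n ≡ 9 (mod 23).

12

Successive powers of 14 modulo 23:
  14^0=1  14^1=14  14^2=12  14^3=7  14^4=6  14^5=15
  14^6=3  14^7=19  14^8=13  14^9=21  14^10=18  14^11=22
  14^12=9
So 14^12 ≡ 9 (mod 23), giving n = 12.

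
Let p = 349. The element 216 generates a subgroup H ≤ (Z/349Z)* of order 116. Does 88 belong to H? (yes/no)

88 ∈ ⟨216⟩ iff 88^116 ≡ 1 (mod 349), since |⟨216⟩| = 116.
88^116 mod 349 = 1.
Since 1 = 1, 88 lies in the subgroup.

yes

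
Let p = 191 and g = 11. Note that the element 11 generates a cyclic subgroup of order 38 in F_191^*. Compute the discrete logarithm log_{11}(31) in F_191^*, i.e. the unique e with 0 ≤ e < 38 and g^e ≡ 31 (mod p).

11

Successive powers of 11 modulo 191:
  11^0=1  11^1=11  11^2=121  11^3=185  11^4=125  11^5=38
  11^6=36  11^7=14  11^8=154  11^9=166  11^10=107  11^11=31
So 11^11 ≡ 31 (mod 191), giving e = 11.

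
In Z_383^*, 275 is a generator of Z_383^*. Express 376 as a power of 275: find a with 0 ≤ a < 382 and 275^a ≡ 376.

Baby-step giant-step with m = ceil(sqrt(382)) = 20.
Baby table (275^j mod 383 for j=0..19):
  0:1  1:275  2:174  3:358  4:19  5:246  6:242  7:291
  8:361  9:78  10:2  11:167  12:348  13:333  14:38  15:109
  16:101  17:199  18:339  19:156
Giant step factor: 275^(-20) ≡ 96 (mod 383).
Scan 376·96^i mod 383 for i = 0, 1, …:
  i=0: 376   i=1: 94   i=2: 215   i=3: 341
  i=4: 181   i=5: 141   i=6: 131   i=7: 320
  i=8: 80   i=9: 20     …   i=13: 30
  i=14: 199
Match at i=14, j=17: a = 14·20 + 17 = 297.

297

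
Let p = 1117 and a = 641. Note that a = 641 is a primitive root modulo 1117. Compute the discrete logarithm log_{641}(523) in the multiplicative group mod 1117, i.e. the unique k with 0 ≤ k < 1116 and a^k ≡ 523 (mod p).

776

Baby-step giant-step with m = ceil(sqrt(1116)) = 34.
Baby table (641^j mod 1117 for j=0..33):
  0:1  1:641  2:942  3:642  4:466  5:467  6:1108  7:933
  8:458  9:924  10:274  11:265  12:81  13:539  14:346  15:620
  16:885  17:966  18:388  19:734  20:237  21:5  22:971  23:242
  24:976  25:96  26:101  27:1072  28:197  29:56  30:152  31:253
  32:208  33:405
Giant step factor: 641^(-34) ≡ 63 (mod 1117).
Scan 523·63^i mod 1117 for i = 0, 1, …:
  i=0: 523   i=1: 556   i=2: 401   i=3: 689
  i=4: 961   i=5: 225   i=6: 771   i=7: 542
  i=8: 636   i=9: 973     …   i=21: 340
  i=22: 197
Match at i=22, j=28: k = 22·34 + 28 = 776.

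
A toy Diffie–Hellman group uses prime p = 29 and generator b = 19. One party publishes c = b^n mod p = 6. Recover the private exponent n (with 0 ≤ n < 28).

10

Successive powers of 19 modulo 29:
  19^0=1  19^1=19  19^2=13  19^3=15  19^4=24  19^5=21
  19^6=22  19^7=12  19^8=25  19^9=11  19^10=6
So 19^10 ≡ 6 (mod 29), giving n = 10.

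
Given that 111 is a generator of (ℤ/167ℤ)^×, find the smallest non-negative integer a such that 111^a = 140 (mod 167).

Baby-step giant-step with m = ceil(sqrt(166)) = 13.
Baby table (111^j mod 167 for j=0..12):
  0:1  1:111  2:130  3:68  4:33  5:156  6:115  7:73
  8:87  9:138  10:121  11:71  12:32
Giant step factor: 111^(-13) ≡ 26 (mod 167).
Scan 140·26^i mod 167 for i = 0, 1, …:
  i=0: 140   i=1: 133   i=2: 118   i=3: 62
  i=4: 109   i=5: 162   i=6: 37   i=7: 127
  i=8: 129   i=9: 14   i=10: 30   i=11: 112
  i=12: 73
Match at i=12, j=7: a = 12·13 + 7 = 163.

163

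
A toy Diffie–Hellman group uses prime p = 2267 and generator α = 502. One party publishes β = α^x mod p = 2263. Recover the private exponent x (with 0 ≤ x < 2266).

Baby-step giant-step with m = ceil(sqrt(2266)) = 48.
Baby table (502^j mod 2267 for j=0..47):
  0:1  1:502  2:367  3:607  4:936  5:603  6:1195  7:1402
  8:1034  9:2192  10:889  11:1946  12:2082  13:77  14:115  15:1055
  16:1399  17:1795  18:1091  19:1335  20:1405  21:273  22:1026  23:443
  24:220  25:1624  26:1395  27:2054  28:1890  29:1174  30:2195  31:128
  32:780  33:1636  34:618  35:1924  36:106  37:1071  38:363  39:866
  40:1735  41:442  42:1985  43:1257  44:788  45:1118  46:1287  47:2246
Giant step factor: 502^(-48) ≡ 1761 (mod 2267).
Scan 2263·1761^i mod 2267 for i = 0, 1, …:
  i=0: 2263   i=1: 2024   i=2: 540   i=3: 1067
  i=4: 1911   i=5: 1043   i=6: 453   i=7: 2016
  i=8: 54   i=9: 2147     …   i=43: 1361
  i=44: 502
Match at i=44, j=1: x = 44·48 + 1 = 2113.

2113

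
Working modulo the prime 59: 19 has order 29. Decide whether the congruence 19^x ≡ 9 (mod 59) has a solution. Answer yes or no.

yes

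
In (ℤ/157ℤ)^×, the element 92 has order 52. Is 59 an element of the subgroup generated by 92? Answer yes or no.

yes

59 ∈ ⟨92⟩ iff 59^52 ≡ 1 (mod 157), since |⟨92⟩| = 52.
59^52 mod 157 = 1.
Since 1 = 1, 59 lies in the subgroup.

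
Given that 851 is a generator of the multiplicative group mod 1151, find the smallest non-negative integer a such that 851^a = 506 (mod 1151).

235

Baby-step giant-step with m = ceil(sqrt(1150)) = 34.
Baby table (851^j mod 1151 for j=0..33):
  0:1  1:851  2:222  3:158  4:942  5:546  6:793  7:357
  8:1094  9:986  10:7  11:202  12:403  13:1106  14:839  15:369
  16:947  17:197  18:752  19:1147  20:49  21:263  22:519  23:836
  24:118  25:281  26:874  27:228  28:660  29:1123  30:343  31:690
  32:180  33:97
Giant step factor: 851^(-34) ≡ 1066 (mod 1151).
Scan 506·1066^i mod 1151 for i = 0, 1, …:
  i=0: 506   i=1: 728   i=2: 274   i=3: 881
  i=4: 1081   i=5: 195   i=6: 690
Match at i=6, j=31: a = 6·34 + 31 = 235.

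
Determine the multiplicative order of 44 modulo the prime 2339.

1169

The order of 44 must divide p − 1 = 2338 = 2 · 7 · 167.
Divisors: 1, 2, 7, 14, 167, 334, 1169, 2338.
Check each in increasing order: 44^1 ≡ 44;  44^2 ≡ 1936;  44^7 ≡ 1226;  44^14 ≡ 1438;  44^167 ≡ 1015;  44^334 ≡ 1065;  44^1169 ≡ 1.
Smallest exponent giving 1 is 1169.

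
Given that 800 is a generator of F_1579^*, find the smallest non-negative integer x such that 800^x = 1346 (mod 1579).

Baby-step giant-step with m = ceil(sqrt(1578)) = 40.
Baby table (800^j mod 1579 for j=0..39):
  0:1  1:800  2:505  3:1355  4:806  5:568  6:1227  7:1041
  8:667  9:1477  10:508  11:597  12:742  13:1475  14:487  15:1166
  16:1190  17:1442  18:930  19:291  20:687  21:108  22:1134  23:854
  24:1072  25:203  26:1342  27:1459  28:319  29:981  30:37  31:1178
  32:1316  33:1186  34:1400  35:489  36:1187  37:621  38:994  39:963
Giant step factor: 800^(-40) ≡ 696 (mod 1579).
Scan 1346·696^i mod 1579 for i = 0, 1, …:
  i=0: 1346   i=1: 469   i=2: 1150   i=3: 1426
  i=4: 884   i=5: 1033   i=6: 523   i=7: 838
  i=8: 597
Match at i=8, j=11: x = 8·40 + 11 = 331.

331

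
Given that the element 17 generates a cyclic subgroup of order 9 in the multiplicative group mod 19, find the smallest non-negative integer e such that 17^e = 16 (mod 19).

4

Successive powers of 17 modulo 19:
  17^0=1  17^1=17  17^2=4  17^3=11  17^4=16
So 17^4 ≡ 16 (mod 19), giving e = 4.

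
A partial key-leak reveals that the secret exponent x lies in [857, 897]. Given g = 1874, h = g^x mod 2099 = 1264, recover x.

Compute 1874^857 mod 2099 = 1075, then multiply by 1874 repeatedly:
  1874^857=1075  1874^858=1609  1874^859=1102  1874^860=1831  1874^861=1528
  1874^862=436  1874^863=553  1874^864=1515  1874^865=1262  1874^866=1514
  1874^867=1487  1874^868=1265  1874^869=839  1874^870=135  1874^871=1110
  1874^872=31  1874^873=1421  1874^874=1422  1874^875=1197  1874^876=1446
  1874^877=2094  1874^878=1125  1874^879=854  1874^880=958  1874^881=647
  1874^882=1355  1874^883=1579  1874^884=1555  1874^885=658  1874^886=979
  1874^887=120  1874^888=287  1874^889=494  1874^890=97  1874^891=1264
Found 1264 at exponent 891.

891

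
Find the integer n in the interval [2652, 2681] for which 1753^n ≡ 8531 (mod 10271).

Compute 1753^2652 mod 10271 = 8691, then multiply by 1753 repeatedly:
  1753^2652=8691  1753^2653=3430  1753^2654=4255  1753^2655=2269  1753^2656=2680
  1753^2657=4193  1753^2658=6564  1753^2659=3172  1753^2660=3905  1753^2661=4979
  1753^2662=8108  1753^2663=8531
Found 8531 at exponent 2663.

2663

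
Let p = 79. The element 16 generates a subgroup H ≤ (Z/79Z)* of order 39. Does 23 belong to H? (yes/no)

23 ∈ ⟨16⟩ iff 23^39 ≡ 1 (mod 79), since |⟨16⟩| = 39.
23^39 mod 79 = 1.
Since 1 = 1, 23 lies in the subgroup.

yes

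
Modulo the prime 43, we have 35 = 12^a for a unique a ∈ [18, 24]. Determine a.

24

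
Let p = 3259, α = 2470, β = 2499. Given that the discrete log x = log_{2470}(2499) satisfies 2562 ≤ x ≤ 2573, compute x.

2570

Compute 2470^2562 mod 3259 = 248, then multiply by 2470 repeatedly:
  2470^2562=248  2470^2563=3127  2470^2564=3119  2470^2565=2913  2470^2566=2497
  2470^2567=1562  2470^2568=2743  2470^2569=3008  2470^2570=2499
Found 2499 at exponent 2570.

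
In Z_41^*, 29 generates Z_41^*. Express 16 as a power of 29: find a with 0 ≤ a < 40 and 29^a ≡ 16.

32

Successive powers of 29 modulo 41:
  29^0=1  29^1=29  29^2=21  29^3=35  29^4=31  29^5=38
  29^6=36  29^7=19  29^8=18  29^9=30  29^10=9  29^11=15
  29^12=25  29^13=28  29^14=33  29^15=14  29^16=37  29^17=7
  29^18=39  29^19=24  29^20=40  29^21=12  29^22=20  29^23=6
  29^24=10  29^25=3  29^26=5  29^27=22  29^28=23  29^29=11
  29^30=32  29^31=26  29^32=16
So 29^32 ≡ 16 (mod 41), giving a = 32.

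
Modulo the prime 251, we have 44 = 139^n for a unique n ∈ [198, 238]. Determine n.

Compute 139^198 mod 251 = 164, then multiply by 139 repeatedly:
  139^198=164  139^199=206  139^200=20  139^201=19  139^202=131
  139^203=137  139^204=218  139^205=182  139^206=198  139^207=163
  139^208=67  139^209=26  139^210=100  139^211=95  139^212=153
  139^213=183  139^214=86  139^215=157  139^216=237  139^217=62
  139^218=84  139^219=130  139^220=249  139^221=224  139^222=12
  139^223=162  139^224=179  139^225=32  139^226=181  139^227=59
  139^228=169  139^229=148  139^230=241  139^231=116  139^232=60
  139^233=57  139^234=142  139^235=160  139^236=152  139^237=44
Found 44 at exponent 237.

237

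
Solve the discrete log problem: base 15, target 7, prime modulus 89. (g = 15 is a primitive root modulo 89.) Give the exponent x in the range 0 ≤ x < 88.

Baby-step giant-step with m = ceil(sqrt(88)) = 10.
Baby table (15^j mod 89 for j=0..9):
  0:1  1:15  2:47  3:82  4:73  5:27  6:49  7:23
  8:78  9:13
Giant step factor: 15^(-10) ≡ 21 (mod 89).
Scan 7·21^i mod 89 for i = 0, 1, …:
  i=0: 7   i=1: 58   i=2: 61   i=3: 35
  i=4: 23
Match at i=4, j=7: x = 4·10 + 7 = 47.

47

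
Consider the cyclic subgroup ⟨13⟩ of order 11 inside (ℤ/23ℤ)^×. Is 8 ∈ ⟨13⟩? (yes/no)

yes

⟨13⟩ has order 11; its elements mod 23 are {1, 2, 3, 4, 6, 8, 9, 12, 13, 16, 18}.
8 is in this set.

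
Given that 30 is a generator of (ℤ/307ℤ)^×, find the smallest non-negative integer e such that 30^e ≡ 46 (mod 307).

68

Baby-step giant-step with m = ceil(sqrt(306)) = 18.
Baby table (30^j mod 307 for j=0..17):
  0:1  1:30  2:286  3:291  4:134  5:29  6:256  7:5
  8:150  9:202  10:227  11:56  12:145  13:52  14:25  15:136
  16:89  17:214
Giant step factor: 30^(-18) ≡ 216 (mod 307).
Scan 46·216^i mod 307 for i = 0, 1, …:
  i=0: 46   i=1: 112   i=2: 246   i=3: 25
Match at i=3, j=14: e = 3·18 + 14 = 68.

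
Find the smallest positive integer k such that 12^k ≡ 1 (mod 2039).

The order of 12 must divide p − 1 = 2038 = 2 · 1019.
Divisors: 1, 2, 1019, 2038.
Check each in increasing order: 12^1 ≡ 12;  12^2 ≡ 144;  12^1019 ≡ 1.
Smallest exponent giving 1 is 1019.

1019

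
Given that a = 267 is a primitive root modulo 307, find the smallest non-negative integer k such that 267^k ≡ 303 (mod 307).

87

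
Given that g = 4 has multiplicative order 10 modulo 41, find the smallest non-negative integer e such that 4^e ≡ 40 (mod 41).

5

Successive powers of 4 modulo 41:
  4^0=1  4^1=4  4^2=16  4^3=23  4^4=10  4^5=40
So 4^5 ≡ 40 (mod 41), giving e = 5.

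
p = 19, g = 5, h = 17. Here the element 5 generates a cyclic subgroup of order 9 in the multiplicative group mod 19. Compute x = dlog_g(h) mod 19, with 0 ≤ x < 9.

Successive powers of 5 modulo 19:
  5^0=1  5^1=5  5^2=6  5^3=11  5^4=17
So 5^4 ≡ 17 (mod 19), giving x = 4.

4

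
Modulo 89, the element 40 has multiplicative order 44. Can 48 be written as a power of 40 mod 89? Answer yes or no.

no

48 ∈ ⟨40⟩ iff 48^44 ≡ 1 (mod 89), since |⟨40⟩| = 44.
48^44 mod 89 = 88.
Since 88 ≠ 1, 48 does not lie in the subgroup.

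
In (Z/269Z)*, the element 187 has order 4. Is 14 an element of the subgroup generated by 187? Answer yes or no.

no

⟨187⟩ has order 4; its elements mod 269 are {1, 82, 187, 268}.
14 is not in this set.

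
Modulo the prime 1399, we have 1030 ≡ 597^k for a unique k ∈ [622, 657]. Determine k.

Compute 597^622 mod 1399 = 1022, then multiply by 597 repeatedly:
  597^622=1022  597^623=170  597^624=762  597^625=239  597^626=1384
  597^627=838  597^628=843  597^629=1030
Found 1030 at exponent 629.

629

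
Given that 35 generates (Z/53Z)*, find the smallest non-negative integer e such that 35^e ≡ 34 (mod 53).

7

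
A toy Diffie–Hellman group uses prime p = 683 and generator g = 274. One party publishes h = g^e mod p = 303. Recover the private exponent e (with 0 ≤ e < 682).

256

Baby-step giant-step with m = ceil(sqrt(682)) = 27.
Baby table (274^j mod 683 for j=0..26):
  0:1  1:274  2:629  3:230  4:184  5:557  6:309  7:657
  8:389  9:38  10:167  11:680  12:544  13:162  14:676  15:131
  16:378  17:439  18:78  19:199  20:569  21:182  22:9  23:417
  24:197  25:21  26:290
Giant step factor: 274^(-27) ≡ 368 (mod 683).
Scan 303·368^i mod 683 for i = 0, 1, …:
  i=0: 303   i=1: 175   i=2: 198   i=3: 466
  i=4: 55   i=5: 433   i=6: 205   i=7: 310
  i=8: 19   i=9: 162
Match at i=9, j=13: e = 9·27 + 13 = 256.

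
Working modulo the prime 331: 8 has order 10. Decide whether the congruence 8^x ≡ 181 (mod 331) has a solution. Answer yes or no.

yes

181 ∈ ⟨8⟩ iff 181^10 ≡ 1 (mod 331), since |⟨8⟩| = 10.
181^10 mod 331 = 1.
Since 1 = 1, 181 lies in the subgroup.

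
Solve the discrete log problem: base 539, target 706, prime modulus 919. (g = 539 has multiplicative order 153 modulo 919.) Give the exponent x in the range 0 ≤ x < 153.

63

Baby-step giant-step with m = ceil(sqrt(153)) = 13.
Baby table (539^j mod 919 for j=0..12):
  0:1  1:539  2:117  3:571  4:823  5:639  6:715  7:324
  8:26  9:229  10:285  11:142  12:261
Giant step factor: 539^(-13) ≡ 217 (mod 919).
Scan 706·217^i mod 919 for i = 0, 1, …:
  i=0: 706   i=1: 648   i=2: 9   i=3: 115
  i=4: 142
Match at i=4, j=11: x = 4·13 + 11 = 63.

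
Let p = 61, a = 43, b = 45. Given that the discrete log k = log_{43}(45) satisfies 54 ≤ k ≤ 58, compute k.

58

Compute 43^54 mod 61 = 52, then multiply by 43 repeatedly:
  43^54=52  43^55=40  43^56=12  43^57=28  43^58=45
Found 45 at exponent 58.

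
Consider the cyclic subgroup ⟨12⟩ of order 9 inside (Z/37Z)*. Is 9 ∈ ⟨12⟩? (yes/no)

⟨12⟩ has order 9; its elements mod 37 are {1, 7, 9, 10, 12, 16, 26, 33, 34}.
9 is in this set.

yes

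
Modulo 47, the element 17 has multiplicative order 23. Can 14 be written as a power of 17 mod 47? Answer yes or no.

yes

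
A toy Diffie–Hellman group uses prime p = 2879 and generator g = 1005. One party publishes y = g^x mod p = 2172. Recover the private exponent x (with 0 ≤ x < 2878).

173

Baby-step giant-step with m = ceil(sqrt(2878)) = 54.
Baby table (1005^j mod 2879 for j=0..53):
  0:1  1:1005  2:2375  3:184  4:664  5:2271  6:2187  7:1258
  8:409  9:2227  10:1152  11:402  12:950  13:1801  14:1993  15:2060
  16:299  17:1079  18:1891  19:315  20:2764  21:2464  22:380  23:1872
  24:1373  25:824  26:1847  27:2159  28:1908  29:126  30:2833  31:2713
  32:152  33:173  34:1125  35:2057  36:163  37:2591  38:1339  39:1202
  40:1709  41:1661  42:2364  43:645  44:450  45:247  46:641  47:2188
  48:2263  49:2784  50:2411  51:1816  52:2673  53:258
Giant step factor: 1005^(-54) ≡ 16 (mod 2879).
Scan 2172·16^i mod 2879 for i = 0, 1, …:
  i=0: 2172   i=1: 204   i=2: 385   i=3: 402
Match at i=3, j=11: x = 3·54 + 11 = 173.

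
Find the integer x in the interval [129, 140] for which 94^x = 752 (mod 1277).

130

Compute 94^129 mod 1277 = 8, then multiply by 94 repeatedly:
  94^129=8  94^130=752
Found 752 at exponent 130.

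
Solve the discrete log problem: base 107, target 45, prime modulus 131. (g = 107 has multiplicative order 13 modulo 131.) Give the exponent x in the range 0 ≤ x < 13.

Successive powers of 107 modulo 131:
  107^0=1  107^1=107  107^2=52  107^3=62  107^4=84  107^5=80
  107^6=45
So 107^6 ≡ 45 (mod 131), giving x = 6.

6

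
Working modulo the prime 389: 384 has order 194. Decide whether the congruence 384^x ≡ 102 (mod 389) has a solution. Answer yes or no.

102 ∈ ⟨384⟩ iff 102^194 ≡ 1 (mod 389), since |⟨384⟩| = 194.
102^194 mod 389 = 1.
Since 1 = 1, 102 lies in the subgroup.

yes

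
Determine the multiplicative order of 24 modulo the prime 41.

40

The order of 24 must divide p − 1 = 40 = 2^3 · 5.
Divisors: 1, 2, 4, 5, 8, 10, 20, 40.
Check each in increasing order: 24^1 ≡ 24;  24^2 ≡ 2;  24^4 ≡ 4;  24^5 ≡ 14;  24^8 ≡ 16;  24^10 ≡ 32;  24^20 ≡ 40;  24^40 ≡ 1.
Smallest exponent giving 1 is 40.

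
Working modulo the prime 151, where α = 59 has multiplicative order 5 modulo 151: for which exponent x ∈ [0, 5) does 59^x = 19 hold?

3

Successive powers of 59 modulo 151:
  59^0=1  59^1=59  59^2=8  59^3=19
So 59^3 ≡ 19 (mod 151), giving x = 3.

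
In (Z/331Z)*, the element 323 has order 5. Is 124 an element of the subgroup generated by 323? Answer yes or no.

124 ∈ ⟨323⟩ iff 124^5 ≡ 1 (mod 331), since |⟨323⟩| = 5.
124^5 mod 331 = 1.
Since 1 = 1, 124 lies in the subgroup.

yes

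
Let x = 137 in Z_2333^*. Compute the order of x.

1166

The order of 137 must divide p − 1 = 2332 = 2^2 · 11 · 53.
Divisors: 1, 2, 4, 11, 22, 44, 53, 106, 212, 583, 1166, 2332.
Check each in increasing order: 137^1 ≡ 137;  137^2 ≡ 105;  137^4 ≡ 1693;  137^11 ≡ 1848;  137^22 ≡ 1925;  137^44 ≡ 821;  137^53 ≡ 2318;  137^106 ≡ 225;  137^212 ≡ 1632;  137^583 ≡ 2332;  137^1166 ≡ 1.
Smallest exponent giving 1 is 1166.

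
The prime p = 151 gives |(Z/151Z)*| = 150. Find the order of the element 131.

The order of 131 must divide p − 1 = 150 = 2 · 3 · 5^2.
Divisors: 1, 2, 3, 5, 6, 10, 15, 25, 30, 50, 75, 150.
Check each in increasing order: 131^1 ≡ 131;  131^2 ≡ 98;  131^3 ≡ 3;  131^5 ≡ 143;  131^6 ≡ 9;  131^10 ≡ 64;  131^15 ≡ 92;  131^25 ≡ 150;  131^30 ≡ 8;  131^50 ≡ 1.
Smallest exponent giving 1 is 50.

50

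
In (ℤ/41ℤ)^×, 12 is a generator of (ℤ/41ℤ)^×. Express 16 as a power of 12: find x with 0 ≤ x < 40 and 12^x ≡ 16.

32

Successive powers of 12 modulo 41:
  12^0=1  12^1=12  12^2=21  12^3=6  12^4=31  12^5=3
  12^6=36  12^7=22  12^8=18  12^9=11  12^10=9  12^11=26
  12^12=25  12^13=13  12^14=33  12^15=27  12^16=37  12^17=34
  12^18=39  12^19=17  12^20=40  12^21=29  12^22=20  12^23=35
  12^24=10  12^25=38  12^26=5  12^27=19  12^28=23  12^29=30
  12^30=32  12^31=15  12^32=16
So 12^32 ≡ 16 (mod 41), giving x = 32.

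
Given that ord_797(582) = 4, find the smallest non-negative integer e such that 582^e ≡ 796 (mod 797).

2

Successive powers of 582 modulo 797:
  582^0=1  582^1=582  582^2=796
So 582^2 ≡ 796 (mod 797), giving e = 2.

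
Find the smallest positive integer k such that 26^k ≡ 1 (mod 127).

The order of 26 must divide p − 1 = 126 = 2 · 3^2 · 7.
Divisors: 1, 2, 3, 6, 7, 9, 14, 18, 21, 42, 63, 126.
Check each in increasing order: 26^1 ≡ 26;  26^2 ≡ 41;  26^3 ≡ 50;  26^6 ≡ 87;  26^7 ≡ 103;  26^9 ≡ 32;  26^14 ≡ 68;  26^18 ≡ 8;  26^21 ≡ 19;  26^42 ≡ 107;  26^63 ≡ 1.
Smallest exponent giving 1 is 63.

63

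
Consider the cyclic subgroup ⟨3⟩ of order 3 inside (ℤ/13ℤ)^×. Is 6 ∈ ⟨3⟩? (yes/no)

no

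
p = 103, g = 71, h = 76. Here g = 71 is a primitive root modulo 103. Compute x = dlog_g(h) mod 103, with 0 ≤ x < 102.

36

Baby-step giant-step with m = ceil(sqrt(102)) = 11.
Baby table (71^j mod 103 for j=0..10):
  0:1  1:71  2:97  3:89  4:36  5:84  6:93  7:11
  8:60  9:37  10:52
Giant step factor: 71^(-11) ≡ 45 (mod 103).
Scan 76·45^i mod 103 for i = 0, 1, …:
  i=0: 76   i=1: 21   i=2: 18   i=3: 89
Match at i=3, j=3: x = 3·11 + 3 = 36.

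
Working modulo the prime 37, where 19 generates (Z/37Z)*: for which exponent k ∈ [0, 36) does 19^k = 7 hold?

Successive powers of 19 modulo 37:
  19^0=1  19^1=19  19^2=28  19^3=14  19^4=7
So 19^4 ≡ 7 (mod 37), giving k = 4.

4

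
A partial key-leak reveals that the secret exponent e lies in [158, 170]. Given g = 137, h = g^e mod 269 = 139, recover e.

159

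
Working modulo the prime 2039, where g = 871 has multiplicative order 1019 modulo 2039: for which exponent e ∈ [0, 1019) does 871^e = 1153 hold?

332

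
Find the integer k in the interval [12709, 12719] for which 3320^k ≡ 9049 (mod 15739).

12709

Compute 3320^12709 mod 15739 = 9049, then multiply by 3320 repeatedly:
  3320^12709=9049
Found 9049 at exponent 12709.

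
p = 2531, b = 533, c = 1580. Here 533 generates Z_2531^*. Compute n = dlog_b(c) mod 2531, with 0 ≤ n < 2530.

Baby-step giant-step with m = ceil(sqrt(2530)) = 51.
Baby table (533^j mod 2531 for j=0..50):
  0:1  1:533  2:617  3:2362  4:1039  5:2029  6:720  7:1579
  8:1315  9:2339  10:1435  11:493  12:2076  13:461  14:206  15:965
  16:552  17:620  18:1430  19:359  20:1522  21:1306  22:73  23:944
  24:2014  25:318  26:2448  27:1319  28:1940  29:1372  30:2348  31:1170
  32:984  33:555  34:2219  35:750  36:2383  37:2108  38:2331  39:2233
  40:619  41:897  42:2273  43:1691  44:267  45:575  46:224  47:435
  48:1534  49:109  50:2415
Giant step factor: 533^(-51) ≡ 1520 (mod 2531).
Scan 1580·1520^i mod 2531 for i = 0, 1, …:
  i=0: 1580   i=1: 2212   i=2: 1072   i=3: 2007
  i=4: 785   i=5: 1099   i=6: 20   i=7: 28
  i=8: 2064   i=9: 1371     …   i=44: 980
  i=45: 1372
Match at i=45, j=29: n = 45·51 + 29 = 2324.

2324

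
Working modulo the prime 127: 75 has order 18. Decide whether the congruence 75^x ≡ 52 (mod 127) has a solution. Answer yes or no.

yes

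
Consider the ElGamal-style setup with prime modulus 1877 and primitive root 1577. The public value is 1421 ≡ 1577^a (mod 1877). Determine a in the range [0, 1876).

77

Baby-step giant-step with m = ceil(sqrt(1876)) = 44.
Baby table (1577^j mod 1877 for j=0..43):
  0:1  1:1577  2:1781  3:645  4:1708  5:21  6:1208  7:1738
  8:406  9:205  10:441  11:967  12:835  13:1018  14:551  15:1753
  16:1537  17:642  18:731  19:309  20:1150  21:368  22:343  23:335
  24:858  25:1626  26:220  27:1572  28:1404  29:1125  30:360  31:866
  32:1103  33:1329  34:1101  35:52  36:1293  37:639  38:1631  39:597
  40:1092  41:875  42:280  43:465
Giant step factor: 1577^(-44) ≡ 1269 (mod 1877).
Scan 1421·1269^i mod 1877 for i = 0, 1, …:
  i=0: 1421   i=1: 1329
Match at i=1, j=33: a = 1·44 + 33 = 77.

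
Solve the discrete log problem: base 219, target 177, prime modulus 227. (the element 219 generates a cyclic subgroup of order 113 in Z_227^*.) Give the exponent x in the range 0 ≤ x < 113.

83

Baby-step giant-step with m = ceil(sqrt(113)) = 11.
Baby table (219^j mod 227 for j=0..10):
  0:1  1:219  2:64  3:169  4:10  5:147  6:186  7:101
  8:100  9:108  10:44
Giant step factor: 219^(-11) ≡ 69 (mod 227).
Scan 177·69^i mod 227 for i = 0, 1, …:
  i=0: 177   i=1: 182   i=2: 73   i=3: 43
  i=4: 16   i=5: 196   i=6: 131   i=7: 186
Match at i=7, j=6: x = 7·11 + 6 = 83.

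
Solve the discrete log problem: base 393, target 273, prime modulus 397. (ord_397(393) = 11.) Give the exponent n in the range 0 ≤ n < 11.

9

Successive powers of 393 modulo 397:
  393^0=1  393^1=393  393^2=16  393^3=333  393^4=256  393^5=167
  393^6=126  393^7=290  393^8=31  393^9=273
So 393^9 ≡ 273 (mod 397), giving n = 9.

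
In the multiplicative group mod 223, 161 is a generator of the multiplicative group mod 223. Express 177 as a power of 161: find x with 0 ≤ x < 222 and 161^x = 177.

28

Baby-step giant-step with m = ceil(sqrt(222)) = 15.
Baby table (161^j mod 223 for j=0..14):
  0:1  1:161  2:53  3:59  4:133  5:5  6:136  7:42
  8:72  9:219  10:25  11:11  12:210  13:137  14:203
Giant step factor: 161^(-15) ≡ 157 (mod 223).
Scan 177·157^i mod 223 for i = 0, 1, …:
  i=0: 177   i=1: 137
Match at i=1, j=13: x = 1·15 + 13 = 28.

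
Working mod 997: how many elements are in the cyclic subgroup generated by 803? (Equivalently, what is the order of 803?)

The order of 803 must divide p − 1 = 996 = 2^2 · 3 · 83.
Divisors: 1, 2, 3, 4, 6, 12, 83, 166, 249, 332, 498, 996.
Check each in increasing order: 803^1 ≡ 803;  803^2 ≡ 747;  803^3 ≡ 644;  803^4 ≡ 686;  803^6 ≡ 981;  803^12 ≡ 256;  803^83 ≡ 836;  803^166 ≡ 996;  803^249 ≡ 161;  803^332 ≡ 1.
Smallest exponent giving 1 is 332.

332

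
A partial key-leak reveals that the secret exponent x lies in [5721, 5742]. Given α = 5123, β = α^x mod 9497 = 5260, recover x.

5722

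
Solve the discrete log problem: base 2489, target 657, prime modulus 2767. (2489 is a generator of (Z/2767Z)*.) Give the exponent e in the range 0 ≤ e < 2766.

2629

Baby-step giant-step with m = ceil(sqrt(2766)) = 53.
Baby table (2489^j mod 2767 for j=0..52):
  0:1  1:2489  2:2575  3:803  4:893  5:776  6:98  7:426
  8:553  9:1218  10:1737  11:1339  12:1303  13:243  14:1621  15:383
  16:1439  17:1173  18:412  19:1678  20:1139  21:1563  22:2672  23:1507
  24:1638  25:1191  26:942  27:989  28:1758  29:1035  30:38  31:504
  32:1005  33:77  34:730  35:1818  36:957  37:2353  38:1645  39:2012
  40:2365  41:1076  42:2475  43:933  44:724  45:719  46:2109  47:302
  48:1821  49:123  50:1777  51:1287  52:1924
Giant step factor: 2489^(-53) ≡ 533 (mod 2767).
Scan 657·533^i mod 2767 for i = 0, 1, …:
  i=0: 657   i=1: 1539   i=2: 1255   i=3: 2068
  i=4: 978   i=5: 1078   i=6: 1805   i=7: 1916
  i=8: 205   i=9: 1352     …   i=48: 1497
  i=49: 1005
Match at i=49, j=32: e = 49·53 + 32 = 2629.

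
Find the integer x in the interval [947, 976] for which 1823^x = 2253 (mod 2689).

964

Compute 1823^947 mod 2689 = 458, then multiply by 1823 repeatedly:
  1823^947=458  1823^948=1344  1823^949=433  1823^950=1482  1823^951=1930
  1823^952=1178  1823^953=1672  1823^954=1419  1823^955=19  1823^956=2369
  1823^957=153  1823^958=1952  1823^959=949  1823^960=1000  1823^961=2547
  1823^962=1967  1823^963=1404  1823^964=2253
Found 2253 at exponent 964.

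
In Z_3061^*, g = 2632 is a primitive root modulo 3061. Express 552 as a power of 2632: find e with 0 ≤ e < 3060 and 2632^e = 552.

Baby-step giant-step with m = ceil(sqrt(3060)) = 56.
Baby table (2632^j mod 3061 for j=0..55):
  0:1  1:2632  2:381  3:1845  4:1294  5:1976  6:193  7:2911
  8:69  9:1009  10:1801  11:1804  12:517  13:1660  14:1073  15:1894
  16:1700  17:2279  18:1829  19:2036  20:2002  21:1283  22:573  23:2124
  24:982  25:1140  26:700  27:2739  28:393  29:2819  30:2805  31:2689
  32:416  33:2135  34:2385  35:2270  36:2629  37:1668  38:702  39:1881
  40:1155  41:387  42:2332  43:519  44:802  45:1835  46:2523  47:1227
  48:109  49:2215  50:1736  51:2140  52:240  53:1114  54:2671  55:2016
Giant step factor: 2632^(-56) ≡ 2223 (mod 3061).
Scan 552·2223^i mod 3061 for i = 0, 1, …:
  i=0: 552   i=1: 2696   i=2: 2831   i=3: 2958
  i=4: 606   i=5: 298   i=6: 1278   i=7: 386
  i=8: 998   i=9: 2390   i=10: 2135
Match at i=10, j=33: e = 10·56 + 33 = 593.

593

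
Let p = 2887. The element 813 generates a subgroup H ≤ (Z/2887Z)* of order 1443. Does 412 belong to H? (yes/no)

yes

412 ∈ ⟨813⟩ iff 412^1443 ≡ 1 (mod 2887), since |⟨813⟩| = 1443.
412^1443 mod 2887 = 1.
Since 1 = 1, 412 lies in the subgroup.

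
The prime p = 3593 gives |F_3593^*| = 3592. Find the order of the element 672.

The order of 672 must divide p − 1 = 3592 = 2^3 · 449.
Divisors: 1, 2, 4, 8, 449, 898, 1796, 3592.
Check each in increasing order: 672^1 ≡ 672;  672^2 ≡ 2459;  672^4 ≡ 3255;  672^8 ≡ 2861;  672^449 ≡ 799;  672^898 ≡ 2440;  672^1796 ≡ 3592;  672^3592 ≡ 1.
Smallest exponent giving 1 is 3592.

3592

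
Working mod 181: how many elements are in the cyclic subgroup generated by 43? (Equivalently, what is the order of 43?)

9

The order of 43 must divide p − 1 = 180 = 2^2 · 3^2 · 5.
Divisors: 1, 2, 3, 4, 5, 6, 9, 10, 12, 15, 18, 20, 30, 36, 45, 60, 90, 180.
Check each in increasing order: 43^1 ≡ 43;  43^2 ≡ 39;  43^3 ≡ 48;  43^4 ≡ 73;  43^5 ≡ 62;  43^6 ≡ 132;  43^9 ≡ 1.
Smallest exponent giving 1 is 9.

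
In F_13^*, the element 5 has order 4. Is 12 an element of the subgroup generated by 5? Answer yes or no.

yes

12 ∈ ⟨5⟩ iff 12^4 ≡ 1 (mod 13), since |⟨5⟩| = 4.
12^4 mod 13 = 1.
Since 1 = 1, 12 lies in the subgroup.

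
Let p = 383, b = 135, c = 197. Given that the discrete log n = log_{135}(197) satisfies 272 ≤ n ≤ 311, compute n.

Compute 135^272 mod 383 = 274, then multiply by 135 repeatedly:
  135^272=274  135^273=222  135^274=96  135^275=321  135^276=56
  135^277=283  135^278=288  135^279=197
Found 197 at exponent 279.

279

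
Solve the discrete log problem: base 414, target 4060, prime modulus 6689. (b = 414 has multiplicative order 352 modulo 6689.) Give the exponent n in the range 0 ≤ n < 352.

Baby-step giant-step with m = ceil(sqrt(352)) = 19.
Baby table (414^j mod 6689 for j=0..18):
  0:1  1:414  2:4171  3:1032  4:5841  5:3445  6:1473  7:1123
  8:3381  9:1733  10:1739  11:4223  12:2493  13:1996  14:3597  15:4200
  16:6349  17:6398  18:6617
Giant step factor: 414^(-19) ≡ 1738 (mod 6689).
Scan 4060·1738^i mod 6689 for i = 0, 1, …:
  i=0: 4060   i=1: 6074   i=2: 1370   i=3: 6465
  i=4: 5339   i=5: 1539   i=6: 5871   i=7: 3073
  i=8: 3052   i=9: 6688     …   i=17: 968
  i=18: 3445
Match at i=18, j=5: n = 18·19 + 5 = 347.

347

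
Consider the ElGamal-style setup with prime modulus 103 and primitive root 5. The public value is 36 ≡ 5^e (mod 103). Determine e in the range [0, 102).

64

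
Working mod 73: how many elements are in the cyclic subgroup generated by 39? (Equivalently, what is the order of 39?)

The order of 39 must divide p − 1 = 72 = 2^3 · 3^2.
Divisors: 1, 2, 3, 4, 6, 8, 9, 12, 18, 24, 36, 72.
Check each in increasing order: 39^1 ≡ 39;  39^2 ≡ 61;  39^3 ≡ 43;  39^4 ≡ 71;  39^6 ≡ 24;  39^8 ≡ 4;  39^9 ≡ 10;  39^12 ≡ 65;  39^18 ≡ 27;  39^24 ≡ 64;  39^36 ≡ 72;  39^72 ≡ 1.
Smallest exponent giving 1 is 72.

72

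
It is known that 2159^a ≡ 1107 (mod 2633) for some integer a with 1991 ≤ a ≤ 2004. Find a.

Compute 2159^1991 mod 2633 = 2072, then multiply by 2159 repeatedly:
  2159^1991=2072  2159^1992=2614  2159^1993=1107
Found 1107 at exponent 1993.

1993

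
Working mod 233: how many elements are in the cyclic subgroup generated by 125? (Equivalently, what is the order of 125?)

232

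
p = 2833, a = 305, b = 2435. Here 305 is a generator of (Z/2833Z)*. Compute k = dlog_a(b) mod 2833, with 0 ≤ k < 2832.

1690

Baby-step giant-step with m = ceil(sqrt(2832)) = 54.
Baby table (305^j mod 2833 for j=0..53):
  0:1  1:305  2:2369  3:130  4:2821  5:2006  6:2735  7:1273
  8:144  9:1425  10:1176  11:1722  12:1105  13:2731  14:53  15:2000
  16:905  17:1224  18:2197  19:1497  20:472  21:2310  22:1966  23:1867
  24:2  25:610  26:1905  27:260  28:2809  29:1179  30:2637  31:2546
  32:288  33:17  34:2352  35:611  36:2210  37:2629  38:106  39:1167
  40:1810  41:2448  42:1561  43:161  44:944  45:1787  46:1099  47:901
  48:4  49:1220  50:977  51:520  52:2785  53:2358
Giant step factor: 305^(-54) ≡ 1337 (mod 2833).
Scan 2435·1337^i mod 2833 for i = 0, 1, …:
  i=0: 2435   i=1: 478   i=2: 1661   i=3: 2518
  i=4: 962   i=5: 12   i=6: 1879   i=7: 2185
  i=8: 522   i=9: 996     …   i=30: 2198
  i=31: 905
Match at i=31, j=16: k = 31·54 + 16 = 1690.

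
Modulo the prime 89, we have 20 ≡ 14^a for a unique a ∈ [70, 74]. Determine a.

70

Compute 14^70 mod 89 = 20, then multiply by 14 repeatedly:
  14^70=20
Found 20 at exponent 70.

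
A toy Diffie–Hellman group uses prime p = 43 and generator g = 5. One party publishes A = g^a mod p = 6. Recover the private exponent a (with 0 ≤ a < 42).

28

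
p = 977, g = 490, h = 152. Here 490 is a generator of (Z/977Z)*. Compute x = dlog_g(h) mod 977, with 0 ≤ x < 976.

291

Baby-step giant-step with m = ceil(sqrt(976)) = 32.
Baby table (490^j mod 977 for j=0..31):
  0:1  1:490  2:735  3:614  4:921  5:893  6:851  7:788
  8:205  9:796  10:217  11:814  12:244  13:366  14:549  15:335
  16:14  17:21  18:520  19:780  20:193  21:778  22:190  23:285
  24:916  25:397  26:107  27:649  28:485  29:239  30:847  31:782
Giant step factor: 490^(-32) ≡ 653 (mod 977).
Scan 152·653^i mod 977 for i = 0, 1, …:
  i=0: 152   i=1: 579   i=2: 965   i=3: 957
  i=4: 618   i=5: 53   i=6: 414   i=7: 690
  i=8: 173   i=9: 614
Match at i=9, j=3: x = 9·32 + 3 = 291.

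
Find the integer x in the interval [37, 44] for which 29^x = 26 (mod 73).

41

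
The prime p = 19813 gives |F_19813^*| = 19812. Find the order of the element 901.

The order of 901 must divide p − 1 = 19812 = 2^2 · 3 · 13 · 127.
Divisors: 1, 2, 3, 4, 6, 12, 13, 26, 39, 52, 78, 127, 156, 254, 381, 508, 762, 1524, 1651, 3302, 4953, 6604, 9906, 19812.
Check each in increasing order: 901^1 ≡ 901;  901^2 ≡ 19281;  901^3 ≡ 15993;  901^4 ≡ 5642;  901^6 ≡ 10032;  901^12 ≡ 10797;  901^13 ≡ 19727;  901^26 ≡ 7396;  901^39 ≡ 17773;  901^52 ≡ 16936;  901^78 ≡ 870;  901^127 ≡ 10458;  901^156 ≡ 4006;  901^254 ≡ 2004;  901^381 ≡ 15491;  901^508 ≡ 13790;  901^762 ≡ 15838;  901^1524 ≡ 9664;  901^1651 ≡ 19812;  901^3302 ≡ 1.
Smallest exponent giving 1 is 3302.

3302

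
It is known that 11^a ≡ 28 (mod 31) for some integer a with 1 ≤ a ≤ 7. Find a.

Compute 11^1 mod 31 = 11, then multiply by 11 repeatedly:
  11^1=11  11^2=28
Found 28 at exponent 2.

2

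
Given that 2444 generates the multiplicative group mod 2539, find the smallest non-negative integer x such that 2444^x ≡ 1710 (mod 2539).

Baby-step giant-step with m = ceil(sqrt(2538)) = 51.
Baby table (2444^j mod 2539 for j=0..50):
  0:1  1:2444  2:1408  3:807  4:2044  5:1323  6:1265  7:1697
  8:1281  9:177  10:958  11:394  12:655  13:1250  14:583  15:473
  16:767  17:766  18:861  19:1992  20:1185  21:1680  22:357  23:1631
  24:2473  25:1192  26:1015  27:57  28:2202  29:1547  30:297  31:2253
  32:1780  33:1013  34:247  35:1925  36:2472  37:1287  38:2146  39:1789
  40:158  41:224  42:1571  43:556  44:499  45:836  46:1828  47:1531
  48:1817  49:37  50:1563
Giant step factor: 2444^(-51) ≡ 1993 (mod 2539).
Scan 1710·1993^i mod 2539 for i = 0, 1, …:
  i=0: 1710   i=1: 692   i=2: 479   i=3: 2522
  i=4: 1665   i=5: 2411   i=6: 1335   i=7: 2322
  i=8: 1688   i=9: 9     …   i=17: 1853
  i=18: 1323
Match at i=18, j=5: x = 18·51 + 5 = 923.

923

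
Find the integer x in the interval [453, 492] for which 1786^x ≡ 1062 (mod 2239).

468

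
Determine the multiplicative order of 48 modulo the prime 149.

148

The order of 48 must divide p − 1 = 148 = 2^2 · 37.
Divisors: 1, 2, 4, 37, 74, 148.
Check each in increasing order: 48^1 ≡ 48;  48^2 ≡ 69;  48^4 ≡ 142;  48^37 ≡ 44;  48^74 ≡ 148;  48^148 ≡ 1.
Smallest exponent giving 1 is 148.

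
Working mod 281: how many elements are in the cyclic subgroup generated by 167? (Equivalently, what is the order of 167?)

140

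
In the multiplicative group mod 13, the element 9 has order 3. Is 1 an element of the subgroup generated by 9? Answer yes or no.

⟨9⟩ has order 3; its elements mod 13 are {1, 3, 9}.
1 is in this set.

yes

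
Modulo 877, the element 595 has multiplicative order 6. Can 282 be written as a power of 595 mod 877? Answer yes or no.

yes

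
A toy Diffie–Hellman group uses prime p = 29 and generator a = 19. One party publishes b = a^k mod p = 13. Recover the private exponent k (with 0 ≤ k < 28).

Successive powers of 19 modulo 29:
  19^0=1  19^1=19  19^2=13
So 19^2 ≡ 13 (mod 29), giving k = 2.

2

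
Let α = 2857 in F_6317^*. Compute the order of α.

6316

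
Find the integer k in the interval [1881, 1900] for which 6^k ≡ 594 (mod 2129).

Compute 6^1881 mod 2129 = 206, then multiply by 6 repeatedly:
  6^1881=206  6^1882=1236  6^1883=1029  6^1884=1916  6^1885=851
  6^1886=848  6^1887=830  6^1888=722  6^1889=74  6^1890=444
  6^1891=535  6^1892=1081  6^1893=99  6^1894=594
Found 594 at exponent 1894.

1894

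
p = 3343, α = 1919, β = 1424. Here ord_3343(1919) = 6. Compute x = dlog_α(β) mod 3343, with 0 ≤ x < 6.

4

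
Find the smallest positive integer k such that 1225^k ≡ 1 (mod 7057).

The order of 1225 must divide p − 1 = 7056 = 2^4 · 3^2 · 7^2.
Divisors: 1, 2, 3, 4, 6, 7, 8, 9, 12, 14, 16, 18, 21, 24, 28, 36, 42, 48, 49, 56, 63, 72, 84, 98, 112, 126, 144, 147, 168, 196, 252, 294, 336, 392, 441, 504, 588, 784, 882, 1008, 1176, 1764, 2352, 3528, 7056.
Check each in increasing order: 1225^1 ≡ 1225;  1225^2 ≡ 4541;  1225^3 ≡ 1809;  1225^4 ≡ 127;  1225^6 ≡ 5090;  1225^7 ≡ 3919;  1225^8 ≡ 2015;  1225^9 ≡ 5482;  1225^12 ≡ 1853;  1225^14 ≡ 2529;  1225^16 ≡ 2450;  1225^18 ≡ 3618;  1225^21 ≡ 3123;  1225^24 ≡ 3907;  1225^28 ≡ 2199;  1225^36 ≡ 6246;  1225^42 ≡ 355;  1225^48 ≡ 358;  1225^49 ≡ 1016;  1225^56 ≡ 1556;  1225^63 ≡ 716;  1225^72 ≡ 1420;  1225^84 ≡ 6056;  1225^98 ≡ 1934;  1225^112 ≡ 585;  1225^126 ≡ 4552;  1225^144 ≡ 5155;  1225^147 ≡ 3098;  1225^168 ≡ 6964;  1225^196 ≡ 146;  1225^252 ≡ 1352;  1225^294 ≡ 84;  1225^336 ≡ 1592;  1225^392 ≡ 145;  1225^441 ≡ 6180;  1225^504 ≡ 141;  1225^588 ≡ 7056;  1225^784 ≡ 6911;  1225^882 ≡ 6973;  1225^1008 ≡ 5767;  1225^1176 ≡ 1.
Smallest exponent giving 1 is 1176.

1176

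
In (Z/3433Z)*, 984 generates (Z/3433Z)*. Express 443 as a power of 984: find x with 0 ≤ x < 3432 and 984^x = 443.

67

Baby-step giant-step with m = ceil(sqrt(3432)) = 59.
Baby table (984^j mod 3433 for j=0..58):
  0:1  1:984  2:150  3:3414  4:1902  5:583  6:361  7:1625
  8:2655  9:7  10:22  11:1050  12:3300  13:3015  14:648  15:2527
  16:1076  17:1420  18:49  19:154  20:484  21:2502  22:507  23:1103
  24:524  25:666  26:3074  27:343  28:1078  29:3388  30:349  31:116
  32:855  33:235  34:1229  35:920  36:2401  37:680  38:3118  39:2443
  40:812  41:2552  42:1645  43:1737  44:3007  45:3075  46:1327  47:1228
  48:3369  49:2251  50:699  51:1216  52:1860  53:451  54:927  55:2423
  56:1730  57:2985  58:2025
Giant step factor: 984^(-59) ≡ 3346 (mod 3433).
Scan 443·3346^i mod 3433 for i = 0, 1, …:
  i=0: 443   i=1: 2655
Match at i=1, j=8: x = 1·59 + 8 = 67.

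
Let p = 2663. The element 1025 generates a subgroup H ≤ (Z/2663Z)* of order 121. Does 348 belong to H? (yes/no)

yes

348 ∈ ⟨1025⟩ iff 348^121 ≡ 1 (mod 2663), since |⟨1025⟩| = 121.
348^121 mod 2663 = 1.
Since 1 = 1, 348 lies in the subgroup.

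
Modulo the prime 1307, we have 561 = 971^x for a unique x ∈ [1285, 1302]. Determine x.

1287

Compute 971^1285 mod 1307 = 988, then multiply by 971 repeatedly:
  971^1285=988  971^1286=10  971^1287=561
Found 561 at exponent 1287.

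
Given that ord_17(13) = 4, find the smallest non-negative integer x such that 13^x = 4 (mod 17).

3

Successive powers of 13 modulo 17:
  13^0=1  13^1=13  13^2=16  13^3=4
So 13^3 ≡ 4 (mod 17), giving x = 3.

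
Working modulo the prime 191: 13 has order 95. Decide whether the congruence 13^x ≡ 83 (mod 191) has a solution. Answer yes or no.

no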